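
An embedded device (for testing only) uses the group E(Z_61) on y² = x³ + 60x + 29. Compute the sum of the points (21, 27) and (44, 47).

(21, 27) + (44, 47). λ = (47 - 27)/(44 - 21) ≡ 20/23 mod 61. 23⁻¹ ≡ 8 (mod 61), so λ ≡ 38.
  x = λ² - 21 - 44 = 1444 - 65 ≡ 37; y = λ·(21 - 37) - 27 ≡ 36. → (37, 36)

(37, 36)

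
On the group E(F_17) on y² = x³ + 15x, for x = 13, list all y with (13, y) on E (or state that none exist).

none

x³ + 15x + 0 = 2392 ≡ 12 (mod 17).
12 is a non-residue mod 17; no y exists.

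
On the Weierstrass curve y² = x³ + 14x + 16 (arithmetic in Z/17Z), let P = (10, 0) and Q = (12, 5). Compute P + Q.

(14, 7)

(10, 0) + (12, 5). λ = (5 - 0)/(12 - 10) ≡ 5/2 mod 17. 2⁻¹ ≡ 9 (mod 17) since 2·9 = 18 ≡ 1, so λ ≡ 11.
  x = λ² - 10 - 12 = 121 - 22 ≡ 14; y = λ·(10 - 14) - 0 ≡ 7. → (14, 7)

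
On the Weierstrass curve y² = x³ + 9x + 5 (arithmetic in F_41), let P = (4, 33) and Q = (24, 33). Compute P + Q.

(13, 8)

(4, 33) + (24, 33). λ = (33 - 33)/(24 - 4) ≡ 0/20 mod 41. 20⁻¹ ≡ 39 (mod 41), so λ ≡ 0.
  x = λ² - 4 - 24 = 0 - 28 ≡ 13; y = λ·(4 - 13) - 33 ≡ 8. → (13, 8)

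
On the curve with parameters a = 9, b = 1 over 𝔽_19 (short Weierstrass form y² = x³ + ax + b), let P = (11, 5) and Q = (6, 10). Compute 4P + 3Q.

First 4P:
Repeated addition: build up to 4P.
2P: tangent at (11, 5): λ = (3·11² + 9)/(2·5) ≡ 11/10. 10⁻¹ ≡ 2 (mod 19) since 10·2 = 20 ≡ 1, so λ ≡ 11·2 ≡ 3.
  x = λ² - 11 - 11 = 9 - 22 ≡ 6; y = λ·(11 - 6) - 5 ≡ 10. → (6, 10)
3P: (6, 10) + (11, 5). λ = (5 - 10)/(11 - 6) ≡ 14/5 mod 19. 5⁻¹ ≡ 4 (mod 19) since 5·4 = 20 ≡ 1, so λ ≡ 18.
  x = λ² - 6 - 11 = 324 - 17 ≡ 3; y = λ·(6 - 3) - 10 ≡ 6. → (3, 6)
4P: (3, 6) + (11, 5). λ = (5 - 6)/(11 - 3) ≡ 18/8 mod 19. 8⁻¹ ≡ 12 (mod 19), so λ ≡ 7.
  x = λ² - 3 - 11 = 49 - 14 ≡ 16; y = λ·(3 - 16) - 6 ≡ 17. → (16, 17)
4P = (16, 17).
Next 3Q:
Repeated addition: build up to 3Q.
2Q: tangent at (6, 10): λ = (3·6² + 9)/(2·10) ≡ 3/1. 1⁻¹ ≡ 1 (mod 19) since 1·1 = 1 ≡ 1, so λ ≡ 3·1 ≡ 3.
  x = λ² - 6 - 6 = 9 - 12 ≡ 16; y = λ·(6 - 16) - 10 ≡ 17. → (16, 17)
3Q: (16, 17) + (6, 10). λ = (10 - 17)/(6 - 16) ≡ 12/9 mod 19. 9⁻¹ ≡ 17 (mod 19), so λ ≡ 14.
  x = λ² - 16 - 6 = 196 - 22 ≡ 3; y = λ·(16 - 3) - 17 ≡ 13. → (3, 13)
3Q = (3, 13).
Finally 4P + 3Q:
(16, 17) + (3, 13). λ = (13 - 17)/(3 - 16) ≡ 15/6 mod 19. 6⁻¹ ≡ 16 (mod 19), so λ ≡ 12.
  x = λ² - 16 - 3 = 144 - 19 ≡ 11; y = λ·(16 - 11) - 17 ≡ 5. → (11, 5)

(11, 5)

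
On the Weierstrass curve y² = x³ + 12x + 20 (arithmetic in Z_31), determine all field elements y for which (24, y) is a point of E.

x³ + 12x + 20 = 14132 ≡ 27 (mod 31).
27 is a non-residue mod 31; no y exists.

none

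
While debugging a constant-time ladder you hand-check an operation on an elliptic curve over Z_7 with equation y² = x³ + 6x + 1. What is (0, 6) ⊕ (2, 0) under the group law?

(0, 6) + (2, 0). λ = (0 - 6)/(2 - 0) ≡ 1/2 mod 7. 2⁻¹ ≡ 4 (mod 7), so λ ≡ 4.
  x = λ² - 0 - 2 = 16 - 2 ≡ 0; y = λ·(0 - 0) - 6 ≡ 1. → (0, 1)

(0, 1)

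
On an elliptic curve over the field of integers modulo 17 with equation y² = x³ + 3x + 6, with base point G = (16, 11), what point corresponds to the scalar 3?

Repeated addition: build up to 3G.
2G: tangent at (16, 11): λ = (3·16² + 3)/(2·11) ≡ 6/5. 5⁻¹ ≡ 7 (mod 17), so λ ≡ 6·7 ≡ 8.
  x = λ² - 16 - 16 = 64 - 32 ≡ 15; y = λ·(16 - 15) - 11 ≡ 14. → (15, 14)
3G: (15, 14) + (16, 11). λ = (11 - 14)/(16 - 15) ≡ 14/1 mod 17. 1⁻¹ ≡ 1 (mod 17) since 1·1 = 1 ≡ 1, so λ ≡ 14.
  x = λ² - 15 - 16 = 196 - 31 ≡ 12; y = λ·(15 - 12) - 14 ≡ 11. → (12, 11)

(12, 11)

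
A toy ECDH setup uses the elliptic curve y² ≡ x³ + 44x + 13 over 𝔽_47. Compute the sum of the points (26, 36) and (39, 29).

(26, 36) + (39, 29). λ = (29 - 36)/(39 - 26) ≡ 40/13 mod 47. 13⁻¹ ≡ 29 (mod 47), so λ ≡ 32.
  x = λ² - 26 - 39 = 1024 - 65 ≡ 19; y = λ·(26 - 19) - 36 ≡ 0. → (19, 0)

(19, 0)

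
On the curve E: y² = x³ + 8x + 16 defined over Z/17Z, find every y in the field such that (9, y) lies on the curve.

1, 16

x³ + 8x + 16 = 817 ≡ 1 (mod 17).
Square roots of 1 mod 17: 1 and 16 (since 1² = 1 ≡ 1).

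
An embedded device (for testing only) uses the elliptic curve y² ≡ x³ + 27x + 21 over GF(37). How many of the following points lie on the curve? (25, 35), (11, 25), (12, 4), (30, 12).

(25, 35): 35² ≡ 4, rhs ≡ 4 → on.
(11, 25): 25² ≡ 33, rhs ≡ 21 → off.
(12, 4): 4² ≡ 16, rhs ≡ 1 → off.
(30, 12): 12² ≡ 33, rhs ≡ 7 → off.

1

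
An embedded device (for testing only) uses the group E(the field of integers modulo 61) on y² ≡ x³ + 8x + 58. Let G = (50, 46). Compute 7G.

(3, 32)

Repeated addition: build up to 7G.
2G: tangent at (50, 46): λ = (3·50² + 8)/(2·46) ≡ 5/31. 31⁻¹ ≡ 2 (mod 61) since 31·2 = 62 ≡ 1, so λ ≡ 5·2 ≡ 10.
  x = λ² - 50 - 50 = 100 - 100 ≡ 0; y = λ·(50 - 0) - 46 ≡ 27. → (0, 27)
3G: (0, 27) + (50, 46). λ = (46 - 27)/(50 - 0) ≡ 19/50 mod 61. 50⁻¹ ≡ 11 (mod 61) since 50·11 = 550 ≡ 1, so λ ≡ 26.
  x = λ² - 0 - 50 = 676 - 50 ≡ 16; y = λ·(0 - 16) - 27 ≡ 45. → (16, 45)
4G: (16, 45) + (50, 46). λ = (46 - 45)/(50 - 16) ≡ 1/34 mod 61. 34⁻¹ ≡ 9 (mod 61), so λ ≡ 9.
  x = λ² - 16 - 50 = 81 - 66 ≡ 15; y = λ·(16 - 15) - 45 ≡ 25. → (15, 25)
5G: (15, 25) + (50, 46). λ = (46 - 25)/(50 - 15) ≡ 21/35 mod 61. 35⁻¹ ≡ 7 (mod 61) since 35·7 = 245 ≡ 1, so λ ≡ 25.
  x = λ² - 15 - 50 = 625 - 65 ≡ 11; y = λ·(15 - 11) - 25 ≡ 14. → (11, 14)
6G: (11, 14) + (50, 46). λ = (46 - 14)/(50 - 11) ≡ 32/39 mod 61. 39⁻¹ ≡ 36 (mod 61), so λ ≡ 54.
  x = λ² - 11 - 50 = 2916 - 61 ≡ 49; y = λ·(11 - 49) - 14 ≡ 8. → (49, 8)
7G: (49, 8) + (50, 46). λ = (46 - 8)/(50 - 49) ≡ 38/1 mod 61. 1⁻¹ ≡ 1 (mod 61) since 1·1 = 1 ≡ 1, so λ ≡ 38.
  x = λ² - 49 - 50 = 1444 - 99 ≡ 3; y = λ·(49 - 3) - 8 ≡ 32. → (3, 32)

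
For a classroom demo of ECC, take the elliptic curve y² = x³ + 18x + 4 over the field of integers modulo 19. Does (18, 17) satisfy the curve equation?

yes

y² = 17² ≡ 4; x³ + 18x + 4 = 6160 ≡ 4 (mod 19). 4 = 4.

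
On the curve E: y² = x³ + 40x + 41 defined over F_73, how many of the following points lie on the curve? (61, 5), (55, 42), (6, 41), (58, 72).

0

(61, 5): 5² ≡ 25, rhs ≡ 23 → off.
(55, 42): 42² ≡ 12, rhs ≡ 59 → off.
(6, 41): 41² ≡ 2, rhs ≡ 59 → off.
(58, 72): 72² ≡ 1, rhs ≡ 8 → off.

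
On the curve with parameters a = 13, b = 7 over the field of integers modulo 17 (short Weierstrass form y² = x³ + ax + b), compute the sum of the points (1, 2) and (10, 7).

(4, 2)

(1, 2) + (10, 7). λ = (7 - 2)/(10 - 1) ≡ 5/9 mod 17. 9⁻¹ ≡ 2 (mod 17), so λ ≡ 10.
  x = λ² - 1 - 10 = 100 - 11 ≡ 4; y = λ·(1 - 4) - 2 ≡ 2. → (4, 2)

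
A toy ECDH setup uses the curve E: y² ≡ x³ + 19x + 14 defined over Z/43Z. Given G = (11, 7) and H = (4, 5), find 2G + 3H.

First 2G:
Repeated addition: build up to 2G.
2G: tangent at (11, 7): λ = (3·11² + 19)/(2·7) ≡ 38/14. 14⁻¹ ≡ 40 (mod 43) since 14·40 = 560 ≡ 1, so λ ≡ 38·40 ≡ 15.
  x = λ² - 11 - 11 = 225 - 22 ≡ 31; y = λ·(11 - 31) - 7 ≡ 37. → (31, 37)
2G = (31, 37).
Next 3H:
Repeated addition: build up to 3H.
2H: tangent at (4, 5): λ = (3·4² + 19)/(2·5) ≡ 24/10. 10⁻¹ ≡ 13 (mod 43) since 10·13 = 130 ≡ 1, so λ ≡ 24·13 ≡ 11.
  x = λ² - 4 - 4 = 121 - 8 ≡ 27; y = λ·(4 - 27) - 5 ≡ 0. → (27, 0)
3H: (27, 0) + (4, 5). λ = (5 - 0)/(4 - 27) ≡ 5/20 mod 43. 20⁻¹ ≡ 28 (mod 43), so λ ≡ 11.
  x = λ² - 27 - 4 = 121 - 31 ≡ 4; y = λ·(27 - 4) - 0 ≡ 38. → (4, 38)
3H = (4, 38).
Finally 2G + 3H:
(31, 37) + (4, 38). λ = (38 - 37)/(4 - 31) ≡ 1/16 mod 43. 16⁻¹ ≡ 35 (mod 43) since 16·35 = 560 ≡ 1, so λ ≡ 35.
  x = λ² - 31 - 4 = 1225 - 35 ≡ 29; y = λ·(31 - 29) - 37 ≡ 33. → (29, 33)

(29, 33)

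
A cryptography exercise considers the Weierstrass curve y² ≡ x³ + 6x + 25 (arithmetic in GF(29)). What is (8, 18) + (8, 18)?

tangent at (8, 18): λ = (3·8² + 6)/(2·18) ≡ 24/7. 7⁻¹ ≡ 25 (mod 29) since 7·25 = 175 ≡ 1, so λ ≡ 24·25 ≡ 20.
  x = λ² - 8 - 8 = 400 - 16 ≡ 7; y = λ·(8 - 7) - 18 ≡ 2. → (7, 2)

(7, 2)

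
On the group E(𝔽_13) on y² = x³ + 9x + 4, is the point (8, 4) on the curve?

y² = 4² ≡ 3; x³ + 9x + 4 = 588 ≡ 3 (mod 13). 3 = 3.

yes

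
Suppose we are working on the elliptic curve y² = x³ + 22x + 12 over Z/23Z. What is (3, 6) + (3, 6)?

tangent at (3, 6): λ = (3·3² + 22)/(2·6) ≡ 3/12. 12⁻¹ ≡ 2 (mod 23), so λ ≡ 3·2 ≡ 6.
  x = λ² - 3 - 3 = 36 - 6 ≡ 7; y = λ·(3 - 7) - 6 ≡ 16. → (7, 16)

(7, 16)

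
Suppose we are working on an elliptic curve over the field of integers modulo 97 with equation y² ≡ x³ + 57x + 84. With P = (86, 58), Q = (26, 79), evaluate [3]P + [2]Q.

First 3P:
Repeated addition: build up to 3P.
2P: tangent at (86, 58): λ = (3·86² + 57)/(2·58) ≡ 32/19. 19⁻¹ ≡ 46 (mod 97), so λ ≡ 32·46 ≡ 17.
  x = λ² - 86 - 86 = 289 - 172 ≡ 20; y = λ·(86 - 20) - 58 ≡ 94. → (20, 94)
3P: (20, 94) + (86, 58). λ = (58 - 94)/(86 - 20) ≡ 61/66 mod 97. 66⁻¹ ≡ 25 (mod 97), so λ ≡ 70.
  x = λ² - 20 - 86 = 4900 - 106 ≡ 41; y = λ·(20 - 41) - 94 ≡ 85. → (41, 85)
3P = (41, 85).
Next 2Q:
Repeated addition: build up to 2Q.
2Q: tangent at (26, 79): λ = (3·26² + 57)/(2·79) ≡ 48/61. 61⁻¹ ≡ 35 (mod 97), so λ ≡ 48·35 ≡ 31.
  x = λ² - 26 - 26 = 961 - 52 ≡ 36; y = λ·(26 - 36) - 79 ≡ 96. → (36, 96)
2Q = (36, 96).
Finally 3P + 2Q:
(41, 85) + (36, 96). λ = (96 - 85)/(36 - 41) ≡ 11/92 mod 97. 92⁻¹ ≡ 58 (mod 97), so λ ≡ 56.
  x = λ² - 41 - 36 = 3136 - 77 ≡ 52; y = λ·(41 - 52) - 85 ≡ 75. → (52, 75)

(52, 75)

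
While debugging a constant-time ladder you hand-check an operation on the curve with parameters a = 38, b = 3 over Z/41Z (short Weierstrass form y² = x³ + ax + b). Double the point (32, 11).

tangent at (32, 11): λ = (3·32² + 38)/(2·11) ≡ 35/22. 22⁻¹ ≡ 28 (mod 41) since 22·28 = 616 ≡ 1, so λ ≡ 35·28 ≡ 37.
  x = λ² - 32 - 32 = 1369 - 64 ≡ 34; y = λ·(32 - 34) - 11 ≡ 38. → (34, 38)

(34, 38)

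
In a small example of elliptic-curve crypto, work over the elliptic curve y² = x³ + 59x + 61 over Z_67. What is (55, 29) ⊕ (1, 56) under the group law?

(28, 58)

(55, 29) + (1, 56). λ = (56 - 29)/(1 - 55) ≡ 27/13 mod 67. 13⁻¹ ≡ 31 (mod 67), so λ ≡ 33.
  x = λ² - 55 - 1 = 1089 - 56 ≡ 28; y = λ·(55 - 28) - 29 ≡ 58. → (28, 58)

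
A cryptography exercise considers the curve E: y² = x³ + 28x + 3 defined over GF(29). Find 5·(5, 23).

(19, 12)

Write Q = (5, 23).
Double-and-add on 5 = (101)₂. Start with Q = (5, 23) for the leading 1-bit.
double: tangent at (5, 23): λ = (3·5² + 28)/(2·23) ≡ 16/17. 17⁻¹ ≡ 12 (mod 29) since 17·12 = 204 ≡ 1, so λ ≡ 16·12 ≡ 18.
  x = λ² - 5 - 5 = 324 - 10 ≡ 24; y = λ·(5 - 24) - 23 ≡ 12. → (24, 12)
double: tangent at (24, 12): λ = (3·24² + 28)/(2·12) ≡ 16/24. 24⁻¹ ≡ 23 (mod 29), so λ ≡ 16·23 ≡ 20.
  x = λ² - 24 - 24 = 400 - 48 ≡ 4; y = λ·(24 - 4) - 12 ≡ 11. → (4, 11)
add Q: (4, 11) + (5, 23). λ = (23 - 11)/(5 - 4) ≡ 12/1 mod 29. 1⁻¹ ≡ 1 (mod 29) since 1·1 = 1 ≡ 1, so λ ≡ 12.
  x = λ² - 4 - 5 = 144 - 9 ≡ 19; y = λ·(4 - 19) - 11 ≡ 12. → (19, 12)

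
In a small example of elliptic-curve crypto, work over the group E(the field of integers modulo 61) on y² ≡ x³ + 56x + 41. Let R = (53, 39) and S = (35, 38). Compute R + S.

(53, 39) + (35, 38). λ = (38 - 39)/(35 - 53) ≡ 60/43 mod 61. 43⁻¹ ≡ 44 (mod 61) since 43·44 = 1892 ≡ 1, so λ ≡ 17.
  x = λ² - 53 - 35 = 289 - 88 ≡ 18; y = λ·(53 - 18) - 39 ≡ 7. → (18, 7)

(18, 7)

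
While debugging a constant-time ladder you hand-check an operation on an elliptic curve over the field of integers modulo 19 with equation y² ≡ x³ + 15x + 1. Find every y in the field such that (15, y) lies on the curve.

none

x³ + 15x + 1 = 3601 ≡ 10 (mod 19).
10 is a non-residue mod 19; no y exists.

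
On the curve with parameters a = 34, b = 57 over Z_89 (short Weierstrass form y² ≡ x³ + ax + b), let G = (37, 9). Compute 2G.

tangent at (37, 9): λ = (3·37² + 34)/(2·9) ≡ 47/18. 18⁻¹ ≡ 5 (mod 89) since 18·5 = 90 ≡ 1, so λ ≡ 47·5 ≡ 57.
  x = λ² - 37 - 37 = 3249 - 74 ≡ 60; y = λ·(37 - 60) - 9 ≡ 15. → (60, 15)

(60, 15)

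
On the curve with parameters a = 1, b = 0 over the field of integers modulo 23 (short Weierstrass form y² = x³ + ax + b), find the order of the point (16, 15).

12

2P: tangent at (16, 15): λ = (3·16² + 1)/(2·15) ≡ 10/7. 7⁻¹ ≡ 10 (mod 23) since 7·10 = 70 ≡ 1, so λ ≡ 10·10 ≡ 8.
  x = λ² - 16 - 16 = 64 - 32 ≡ 9; y = λ·(16 - 9) - 15 ≡ 18. → (9, 18)
3P: (9, 18) + (16, 15). λ = (15 - 18)/(16 - 9) ≡ 20/7 mod 23. 7⁻¹ ≡ 10 (mod 23), so λ ≡ 16.
  x = λ² - 9 - 16 = 256 - 25 ≡ 1; y = λ·(9 - 1) - 18 ≡ 18. → (1, 18)
4P: (1, 18) + (16, 15). λ = (15 - 18)/(16 - 1) ≡ 20/15 mod 23. 15⁻¹ ≡ 20 (mod 23) since 15·20 = 300 ≡ 1, so λ ≡ 9.
  x = λ² - 1 - 16 = 81 - 17 ≡ 18; y = λ·(1 - 18) - 18 ≡ 13. → (18, 13)
5P: (18, 13) + (16, 15). λ = (15 - 13)/(16 - 18) ≡ 2/21 mod 23. 21⁻¹ ≡ 11 (mod 23) since 21·11 = 231 ≡ 1, so λ ≡ 22.
  x = λ² - 18 - 16 = 484 - 34 ≡ 13; y = λ·(18 - 13) - 13 ≡ 5. → (13, 5)
6P: (13, 5) + (16, 15). λ = (15 - 5)/(16 - 13) ≡ 10/3 mod 23. 3⁻¹ ≡ 8 (mod 23) since 3·8 = 24 ≡ 1, so λ ≡ 11.
  x = λ² - 13 - 16 = 121 - 29 ≡ 0; y = λ·(13 - 0) - 5 ≡ 0. → (0, 0)
7P: (0, 0) + (16, 15). λ = (15 - 0)/(16 - 0) ≡ 15/16 mod 23. 16⁻¹ ≡ 13 (mod 23), so λ ≡ 11.
  x = λ² - 0 - 16 = 121 - 16 ≡ 13; y = λ·(0 - 13) - 0 ≡ 18. → (13, 18)
8P: (13, 18) + (16, 15). λ = (15 - 18)/(16 - 13) ≡ 20/3 mod 23. 3⁻¹ ≡ 8 (mod 23), so λ ≡ 22.
  x = λ² - 13 - 16 = 484 - 29 ≡ 18; y = λ·(13 - 18) - 18 ≡ 10. → (18, 10)
9P: (18, 10) + (16, 15). λ = (15 - 10)/(16 - 18) ≡ 5/21 mod 23. 21⁻¹ ≡ 11 (mod 23) since 21·11 = 231 ≡ 1, so λ ≡ 9.
  x = λ² - 18 - 16 = 81 - 34 ≡ 1; y = λ·(18 - 1) - 10 ≡ 5. → (1, 5)
10P: (1, 5) + (16, 15). λ = (15 - 5)/(16 - 1) ≡ 10/15 mod 23. 15⁻¹ ≡ 20 (mod 23) since 15·20 = 300 ≡ 1, so λ ≡ 16.
  x = λ² - 1 - 16 = 256 - 17 ≡ 9; y = λ·(1 - 9) - 5 ≡ 5. → (9, 5)
11P: (9, 5) + (16, 15). λ = (15 - 5)/(16 - 9) ≡ 10/7 mod 23. 7⁻¹ ≡ 10 (mod 23) since 7·10 = 70 ≡ 1, so λ ≡ 8.
  x = λ² - 9 - 16 = 64 - 25 ≡ 16; y = λ·(9 - 16) - 5 ≡ 8. → (16, 8)
12P: (16, 8) + (16, 15): same x and y₁ ≡ -y₂, so the sum is 𝒪.
12P = 𝒪, so the order is 12.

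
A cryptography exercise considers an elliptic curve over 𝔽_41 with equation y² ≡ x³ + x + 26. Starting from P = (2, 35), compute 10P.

Double-and-add on 10 = (1010)₂. Start with P = (2, 35) for the leading 1-bit.
double: tangent at (2, 35): λ = (3·2² + 1)/(2·35) ≡ 13/29. 29⁻¹ ≡ 17 (mod 41), so λ ≡ 13·17 ≡ 16.
  x = λ² - 2 - 2 = 256 - 4 ≡ 6; y = λ·(2 - 6) - 35 ≡ 24. → (6, 24)
double: tangent at (6, 24): λ = (3·6² + 1)/(2·24) ≡ 27/7. 7⁻¹ ≡ 6 (mod 41), so λ ≡ 27·6 ≡ 39.
  x = λ² - 6 - 6 = 1521 - 12 ≡ 33; y = λ·(6 - 33) - 24 ≡ 30. → (33, 30)
add P: (33, 30) + (2, 35). λ = (35 - 30)/(2 - 33) ≡ 5/10 mod 41. 10⁻¹ ≡ 37 (mod 41) since 10·37 = 370 ≡ 1, so λ ≡ 21.
  x = λ² - 33 - 2 = 441 - 35 ≡ 37; y = λ·(33 - 37) - 30 ≡ 9. → (37, 9)
double: tangent at (37, 9): λ = (3·37² + 1)/(2·9) ≡ 8/18. 18⁻¹ ≡ 16 (mod 41), so λ ≡ 8·16 ≡ 5.
  x = λ² - 37 - 37 = 25 - 74 ≡ 33; y = λ·(37 - 33) - 9 ≡ 11. → (33, 11)

(33, 11)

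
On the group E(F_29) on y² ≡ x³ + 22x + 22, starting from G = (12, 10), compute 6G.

(10, 13)

Double-and-add on 6 = (110)₂. Start with G = (12, 10) for the leading 1-bit.
double: tangent at (12, 10): λ = (3·12² + 22)/(2·10) ≡ 19/20. 20⁻¹ ≡ 16 (mod 29), so λ ≡ 19·16 ≡ 14.
  x = λ² - 12 - 12 = 196 - 24 ≡ 27; y = λ·(12 - 27) - 10 ≡ 12. → (27, 12)
add G: (27, 12) + (12, 10). λ = (10 - 12)/(12 - 27) ≡ 27/14 mod 29. 14⁻¹ ≡ 27 (mod 29), so λ ≡ 4.
  x = λ² - 27 - 12 = 16 - 39 ≡ 6; y = λ·(27 - 6) - 12 ≡ 14. → (6, 14)
double: tangent at (6, 14): λ = (3·6² + 22)/(2·14) ≡ 14/28. 28⁻¹ ≡ 28 (mod 29) since 28·28 = 784 ≡ 1, so λ ≡ 14·28 ≡ 15.
  x = λ² - 6 - 6 = 225 - 12 ≡ 10; y = λ·(6 - 10) - 14 ≡ 13. → (10, 13)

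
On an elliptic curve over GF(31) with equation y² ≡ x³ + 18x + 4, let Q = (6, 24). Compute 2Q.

tangent at (6, 24): λ = (3·6² + 18)/(2·24) ≡ 2/17. 17⁻¹ ≡ 11 (mod 31) since 17·11 = 187 ≡ 1, so λ ≡ 2·11 ≡ 22.
  x = λ² - 6 - 6 = 484 - 12 ≡ 7; y = λ·(6 - 7) - 24 ≡ 16. → (7, 16)

(7, 16)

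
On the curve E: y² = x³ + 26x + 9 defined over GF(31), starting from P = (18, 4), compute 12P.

(21, 19)

Double-and-add on 12 = (1100)₂. Start with P = (18, 4) for the leading 1-bit.
double: tangent at (18, 4): λ = (3·18² + 26)/(2·4) ≡ 6/8. 8⁻¹ ≡ 4 (mod 31) since 8·4 = 32 ≡ 1, so λ ≡ 6·4 ≡ 24.
  x = λ² - 18 - 18 = 576 - 36 ≡ 13; y = λ·(18 - 13) - 4 ≡ 23. → (13, 23)
add P: (13, 23) + (18, 4). λ = (4 - 23)/(18 - 13) ≡ 12/5 mod 31. 5⁻¹ ≡ 25 (mod 31), so λ ≡ 21.
  x = λ² - 13 - 18 = 441 - 31 ≡ 7; y = λ·(13 - 7) - 23 ≡ 10. → (7, 10)
double: tangent at (7, 10): λ = (3·7² + 26)/(2·10) ≡ 18/20. 20⁻¹ ≡ 14 (mod 31) since 20·14 = 280 ≡ 1, so λ ≡ 18·14 ≡ 4.
  x = λ² - 7 - 7 = 16 - 14 ≡ 2; y = λ·(7 - 2) - 10 ≡ 10. → (2, 10)
double: tangent at (2, 10): λ = (3·2² + 26)/(2·10) ≡ 7/20. 20⁻¹ ≡ 14 (mod 31), so λ ≡ 7·14 ≡ 5.
  x = λ² - 2 - 2 = 25 - 4 ≡ 21; y = λ·(2 - 21) - 10 ≡ 19. → (21, 19)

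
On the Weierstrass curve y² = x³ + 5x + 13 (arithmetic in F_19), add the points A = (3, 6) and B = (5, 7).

(16, 16)

(3, 6) + (5, 7). λ = (7 - 6)/(5 - 3) ≡ 1/2 mod 19. 2⁻¹ ≡ 10 (mod 19), so λ ≡ 10.
  x = λ² - 3 - 5 = 100 - 8 ≡ 16; y = λ·(3 - 16) - 6 ≡ 16. → (16, 16)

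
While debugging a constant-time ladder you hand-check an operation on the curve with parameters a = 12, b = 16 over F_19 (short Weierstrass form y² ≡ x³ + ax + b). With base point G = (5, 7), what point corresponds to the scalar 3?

Repeated addition: build up to 3G.
2G: tangent at (5, 7): λ = (3·5² + 12)/(2·7) ≡ 11/14. 14⁻¹ ≡ 15 (mod 19), so λ ≡ 11·15 ≡ 13.
  x = λ² - 5 - 5 = 169 - 10 ≡ 7; y = λ·(5 - 7) - 7 ≡ 5. → (7, 5)
3G: (7, 5) + (5, 7). λ = (7 - 5)/(5 - 7) ≡ 2/17 mod 19. 17⁻¹ ≡ 9 (mod 19), so λ ≡ 18.
  x = λ² - 7 - 5 = 324 - 12 ≡ 8; y = λ·(7 - 8) - 5 ≡ 15. → (8, 15)

(8, 15)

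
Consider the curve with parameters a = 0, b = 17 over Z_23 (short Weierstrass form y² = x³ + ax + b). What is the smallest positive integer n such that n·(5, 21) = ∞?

2P: tangent at (5, 21): λ = (3·5² + 0)/(2·21) ≡ 6/19. 19⁻¹ ≡ 17 (mod 23) since 19·17 = 323 ≡ 1, so λ ≡ 6·17 ≡ 10.
  x = λ² - 5 - 5 = 100 - 10 ≡ 21; y = λ·(5 - 21) - 21 ≡ 3. → (21, 3)
3P: (21, 3) + (5, 21). λ = (21 - 3)/(5 - 21) ≡ 18/7 mod 23. 7⁻¹ ≡ 10 (mod 23) since 7·10 = 70 ≡ 1, so λ ≡ 19.
  x = λ² - 21 - 5 = 361 - 26 ≡ 13; y = λ·(21 - 13) - 3 ≡ 11. → (13, 11)
4P: (13, 11) + (5, 21). λ = (21 - 11)/(5 - 13) ≡ 10/15 mod 23. 15⁻¹ ≡ 20 (mod 23), so λ ≡ 16.
  x = λ² - 13 - 5 = 256 - 18 ≡ 8; y = λ·(13 - 8) - 11 ≡ 0. → (8, 0)
5P: (8, 0) + (5, 21). λ = (21 - 0)/(5 - 8) ≡ 21/20 mod 23. 20⁻¹ ≡ 15 (mod 23) since 20·15 = 300 ≡ 1, so λ ≡ 16.
  x = λ² - 8 - 5 = 256 - 13 ≡ 13; y = λ·(8 - 13) - 0 ≡ 12. → (13, 12)
6P: (13, 12) + (5, 21). λ = (21 - 12)/(5 - 13) ≡ 9/15 mod 23. 15⁻¹ ≡ 20 (mod 23), so λ ≡ 19.
  x = λ² - 13 - 5 = 361 - 18 ≡ 21; y = λ·(13 - 21) - 12 ≡ 20. → (21, 20)
7P: (21, 20) + (5, 21). λ = (21 - 20)/(5 - 21) ≡ 1/7 mod 23. 7⁻¹ ≡ 10 (mod 23) since 7·10 = 70 ≡ 1, so λ ≡ 10.
  x = λ² - 21 - 5 = 100 - 26 ≡ 5; y = λ·(21 - 5) - 20 ≡ 2. → (5, 2)
8P: (5, 2) + (5, 21): same x and y₁ ≡ -y₂, so the sum is ∞.
8P = ∞, so the order is 8.

8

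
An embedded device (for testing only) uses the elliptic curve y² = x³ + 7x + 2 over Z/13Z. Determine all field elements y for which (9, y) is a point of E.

1, 12

x³ + 7x + 2 = 794 ≡ 1 (mod 13).
Square roots of 1 mod 13: 1 and 12 (since 1² = 1 ≡ 1).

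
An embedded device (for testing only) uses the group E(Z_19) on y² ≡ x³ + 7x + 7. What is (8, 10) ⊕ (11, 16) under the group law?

(4, 17)

(8, 10) + (11, 16). λ = (16 - 10)/(11 - 8) ≡ 6/3 mod 19. 3⁻¹ ≡ 13 (mod 19), so λ ≡ 2.
  x = λ² - 8 - 11 = 4 - 19 ≡ 4; y = λ·(8 - 4) - 10 ≡ 17. → (4, 17)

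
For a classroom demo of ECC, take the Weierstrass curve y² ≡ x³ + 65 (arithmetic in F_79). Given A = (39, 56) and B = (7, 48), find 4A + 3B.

(31, 28)

First 4A:
Repeated addition: build up to 4A.
2A: tangent at (39, 56): λ = (3·39² + 0)/(2·56) ≡ 60/33. 33⁻¹ ≡ 12 (mod 79), so λ ≡ 60·12 ≡ 9.
  x = λ² - 39 - 39 = 81 - 78 ≡ 3; y = λ·(39 - 3) - 56 ≡ 31. → (3, 31)
3A: (3, 31) + (39, 56). λ = (56 - 31)/(39 - 3) ≡ 25/36 mod 79. 36⁻¹ ≡ 11 (mod 79), so λ ≡ 38.
  x = λ² - 3 - 39 = 1444 - 42 ≡ 59; y = λ·(3 - 59) - 31 ≡ 53. → (59, 53)
4A: (59, 53) + (39, 56). λ = (56 - 53)/(39 - 59) ≡ 3/59 mod 79. 59⁻¹ ≡ 75 (mod 79) since 59·75 = 4425 ≡ 1, so λ ≡ 67.
  x = λ² - 59 - 39 = 4489 - 98 ≡ 46; y = λ·(59 - 46) - 53 ≡ 28. → (46, 28)
4A = (46, 28).
Next 3B:
Repeated addition: build up to 3B.
2B: tangent at (7, 48): λ = (3·7² + 0)/(2·48) ≡ 68/17. 17⁻¹ ≡ 14 (mod 79) since 17·14 = 238 ≡ 1, so λ ≡ 68·14 ≡ 4.
  x = λ² - 7 - 7 = 16 - 14 ≡ 2; y = λ·(7 - 2) - 48 ≡ 51. → (2, 51)
3B: (2, 51) + (7, 48). λ = (48 - 51)/(7 - 2) ≡ 76/5 mod 79. 5⁻¹ ≡ 16 (mod 79) since 5·16 = 80 ≡ 1, so λ ≡ 31.
  x = λ² - 2 - 7 = 961 - 9 ≡ 4; y = λ·(2 - 4) - 51 ≡ 45. → (4, 45)
3B = (4, 45).
Finally 4A + 3B:
(46, 28) + (4, 45). λ = (45 - 28)/(4 - 46) ≡ 17/37 mod 79. 37⁻¹ ≡ 47 (mod 79), so λ ≡ 9.
  x = λ² - 46 - 4 = 81 - 50 ≡ 31; y = λ·(46 - 31) - 28 ≡ 28. → (31, 28)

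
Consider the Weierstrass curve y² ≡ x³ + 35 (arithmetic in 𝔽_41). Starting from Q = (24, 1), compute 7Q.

(34, 15)

Repeated addition: build up to 7Q.
2Q: tangent at (24, 1): λ = (3·24² + 0)/(2·1) ≡ 6/2. 2⁻¹ ≡ 21 (mod 41), so λ ≡ 6·21 ≡ 3.
  x = λ² - 24 - 24 = 9 - 48 ≡ 2; y = λ·(24 - 2) - 1 ≡ 24. → (2, 24)
3Q: (2, 24) + (24, 1). λ = (1 - 24)/(24 - 2) ≡ 18/22 mod 41. 22⁻¹ ≡ 28 (mod 41), so λ ≡ 12.
  x = λ² - 2 - 24 = 144 - 26 ≡ 36; y = λ·(2 - 36) - 24 ≡ 19. → (36, 19)
4Q: (36, 19) + (24, 1). λ = (1 - 19)/(24 - 36) ≡ 23/29 mod 41. 29⁻¹ ≡ 17 (mod 41), so λ ≡ 22.
  x = λ² - 36 - 24 = 484 - 60 ≡ 14; y = λ·(36 - 14) - 19 ≡ 14. → (14, 14)
5Q: (14, 14) + (24, 1). λ = (1 - 14)/(24 - 14) ≡ 28/10 mod 41. 10⁻¹ ≡ 37 (mod 41) since 10·37 = 370 ≡ 1, so λ ≡ 11.
  x = λ² - 14 - 24 = 121 - 38 ≡ 1; y = λ·(14 - 1) - 14 ≡ 6. → (1, 6)
6Q: (1, 6) + (24, 1). λ = (1 - 6)/(24 - 1) ≡ 36/23 mod 41. 23⁻¹ ≡ 25 (mod 41) since 23·25 = 575 ≡ 1, so λ ≡ 39.
  x = λ² - 1 - 24 = 1521 - 25 ≡ 20; y = λ·(1 - 20) - 6 ≡ 32. → (20, 32)
7Q: (20, 32) + (24, 1). λ = (1 - 32)/(24 - 20) ≡ 10/4 mod 41. 4⁻¹ ≡ 31 (mod 41), so λ ≡ 23.
  x = λ² - 20 - 24 = 529 - 44 ≡ 34; y = λ·(20 - 34) - 32 ≡ 15. → (34, 15)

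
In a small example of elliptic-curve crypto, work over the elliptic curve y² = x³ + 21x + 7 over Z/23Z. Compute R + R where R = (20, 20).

tangent at (20, 20): λ = (3·20² + 21)/(2·20) ≡ 2/17. 17⁻¹ ≡ 19 (mod 23), so λ ≡ 2·19 ≡ 15.
  x = λ² - 20 - 20 = 225 - 40 ≡ 1; y = λ·(20 - 1) - 20 ≡ 12. → (1, 12)

(1, 12)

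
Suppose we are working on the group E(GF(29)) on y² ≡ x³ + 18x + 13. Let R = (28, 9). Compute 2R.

(9, 18)

tangent at (28, 9): λ = (3·28² + 18)/(2·9) ≡ 21/18. 18⁻¹ ≡ 21 (mod 29), so λ ≡ 21·21 ≡ 6.
  x = λ² - 28 - 28 = 36 - 56 ≡ 9; y = λ·(28 - 9) - 9 ≡ 18. → (9, 18)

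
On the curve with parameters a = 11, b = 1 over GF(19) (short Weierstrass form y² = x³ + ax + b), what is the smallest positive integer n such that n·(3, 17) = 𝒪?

2P: tangent at (3, 17): λ = (3·3² + 11)/(2·17) ≡ 0/15. 15⁻¹ ≡ 14 (mod 19) since 15·14 = 210 ≡ 1, so λ ≡ 0·14 ≡ 0.
  x = λ² - 3 - 3 = 0 - 6 ≡ 13; y = λ·(3 - 13) - 17 ≡ 2. → (13, 2)
3P: (13, 2) + (3, 17). λ = (17 - 2)/(3 - 13) ≡ 15/9 mod 19. 9⁻¹ ≡ 17 (mod 19), so λ ≡ 8.
  x = λ² - 13 - 3 = 64 - 16 ≡ 10; y = λ·(13 - 10) - 2 ≡ 3. → (10, 3)
4P: (10, 3) + (3, 17). λ = (17 - 3)/(3 - 10) ≡ 14/12 mod 19. 12⁻¹ ≡ 8 (mod 19), so λ ≡ 17.
  x = λ² - 10 - 3 = 289 - 13 ≡ 10; y = λ·(10 - 10) - 3 ≡ 16. → (10, 16)
5P: (10, 16) + (3, 17). λ = (17 - 16)/(3 - 10) ≡ 1/12 mod 19. 12⁻¹ ≡ 8 (mod 19), so λ ≡ 8.
  x = λ² - 10 - 3 = 64 - 13 ≡ 13; y = λ·(10 - 13) - 16 ≡ 17. → (13, 17)
6P: (13, 17) + (3, 17). λ = (17 - 17)/(3 - 13) ≡ 0/9 mod 19. 9⁻¹ ≡ 17 (mod 19) since 9·17 = 153 ≡ 1, so λ ≡ 0.
  x = λ² - 13 - 3 = 0 - 16 ≡ 3; y = λ·(13 - 3) - 17 ≡ 2. → (3, 2)
7P: (3, 2) + (3, 17): same x and y₁ ≡ -y₂, so the sum is 𝒪.
7P = 𝒪, so the order is 7.

7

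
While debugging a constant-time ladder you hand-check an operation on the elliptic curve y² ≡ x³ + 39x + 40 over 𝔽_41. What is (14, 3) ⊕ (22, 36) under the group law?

(14, 3) + (22, 36). λ = (36 - 3)/(22 - 14) ≡ 33/8 mod 41. 8⁻¹ ≡ 36 (mod 41) since 8·36 = 288 ≡ 1, so λ ≡ 40.
  x = λ² - 14 - 22 = 1600 - 36 ≡ 6; y = λ·(14 - 6) - 3 ≡ 30. → (6, 30)

(6, 30)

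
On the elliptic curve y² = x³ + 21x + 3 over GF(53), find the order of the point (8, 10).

12

2P: tangent at (8, 10): λ = (3·8² + 21)/(2·10) ≡ 1/20. 20⁻¹ ≡ 8 (mod 53) since 20·8 = 160 ≡ 1, so λ ≡ 1·8 ≡ 8.
  x = λ² - 8 - 8 = 64 - 16 ≡ 48; y = λ·(8 - 48) - 10 ≡ 41. → (48, 41)
3P: (48, 41) + (8, 10). λ = (10 - 41)/(8 - 48) ≡ 22/13 mod 53. 13⁻¹ ≡ 49 (mod 53) since 13·49 = 637 ≡ 1, so λ ≡ 18.
  x = λ² - 48 - 8 = 324 - 56 ≡ 3; y = λ·(48 - 3) - 41 ≡ 27. → (3, 27)
4P: (3, 27) + (8, 10). λ = (10 - 27)/(8 - 3) ≡ 36/5 mod 53. 5⁻¹ ≡ 32 (mod 53), so λ ≡ 39.
  x = λ² - 3 - 8 = 1521 - 11 ≡ 26; y = λ·(3 - 26) - 27 ≡ 30. → (26, 30)
5P: (26, 30) + (8, 10). λ = (10 - 30)/(8 - 26) ≡ 33/35 mod 53. 35⁻¹ ≡ 50 (mod 53) since 35·50 = 1750 ≡ 1, so λ ≡ 7.
  x = λ² - 26 - 8 = 49 - 34 ≡ 15; y = λ·(26 - 15) - 30 ≡ 47. → (15, 47)
6P: (15, 47) + (8, 10). λ = (10 - 47)/(8 - 15) ≡ 16/46 mod 53. 46⁻¹ ≡ 15 (mod 53) since 46·15 = 690 ≡ 1, so λ ≡ 28.
  x = λ² - 15 - 8 = 784 - 23 ≡ 19; y = λ·(15 - 19) - 47 ≡ 0. → (19, 0)
7P: (19, 0) + (8, 10). λ = (10 - 0)/(8 - 19) ≡ 10/42 mod 53. 42⁻¹ ≡ 24 (mod 53), so λ ≡ 28.
  x = λ² - 19 - 8 = 784 - 27 ≡ 15; y = λ·(19 - 15) - 0 ≡ 6. → (15, 6)
8P: (15, 6) + (8, 10). λ = (10 - 6)/(8 - 15) ≡ 4/46 mod 53. 46⁻¹ ≡ 15 (mod 53), so λ ≡ 7.
  x = λ² - 15 - 8 = 49 - 23 ≡ 26; y = λ·(15 - 26) - 6 ≡ 23. → (26, 23)
9P: (26, 23) + (8, 10). λ = (10 - 23)/(8 - 26) ≡ 40/35 mod 53. 35⁻¹ ≡ 50 (mod 53), so λ ≡ 39.
  x = λ² - 26 - 8 = 1521 - 34 ≡ 3; y = λ·(26 - 3) - 23 ≡ 26. → (3, 26)
10P: (3, 26) + (8, 10). λ = (10 - 26)/(8 - 3) ≡ 37/5 mod 53. 5⁻¹ ≡ 32 (mod 53) since 5·32 = 160 ≡ 1, so λ ≡ 18.
  x = λ² - 3 - 8 = 324 - 11 ≡ 48; y = λ·(3 - 48) - 26 ≡ 12. → (48, 12)
11P: (48, 12) + (8, 10). λ = (10 - 12)/(8 - 48) ≡ 51/13 mod 53. 13⁻¹ ≡ 49 (mod 53), so λ ≡ 8.
  x = λ² - 48 - 8 = 64 - 56 ≡ 8; y = λ·(48 - 8) - 12 ≡ 43. → (8, 43)
12P: (8, 43) + (8, 10): same x and y₁ ≡ -y₂, so the sum is the point at infinity.
12P = the point at infinity, so the order is 12.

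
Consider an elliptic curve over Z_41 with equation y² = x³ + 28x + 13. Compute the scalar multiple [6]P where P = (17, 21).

Double-and-add on 6 = (110)₂. Start with P = (17, 21) for the leading 1-bit.
double: tangent at (17, 21): λ = (3·17² + 28)/(2·21) ≡ 34/1. 1⁻¹ ≡ 1 (mod 41), so λ ≡ 34·1 ≡ 34.
  x = λ² - 17 - 17 = 1156 - 34 ≡ 15; y = λ·(17 - 15) - 21 ≡ 6. → (15, 6)
add P: (15, 6) + (17, 21). λ = (21 - 6)/(17 - 15) ≡ 15/2 mod 41. 2⁻¹ ≡ 21 (mod 41), so λ ≡ 28.
  x = λ² - 15 - 17 = 784 - 32 ≡ 14; y = λ·(15 - 14) - 6 ≡ 22. → (14, 22)
double: tangent at (14, 22): λ = (3·14² + 28)/(2·22) ≡ 1/3. 3⁻¹ ≡ 14 (mod 41), so λ ≡ 1·14 ≡ 14.
  x = λ² - 14 - 14 = 196 - 28 ≡ 4; y = λ·(14 - 4) - 22 ≡ 36. → (4, 36)

(4, 36)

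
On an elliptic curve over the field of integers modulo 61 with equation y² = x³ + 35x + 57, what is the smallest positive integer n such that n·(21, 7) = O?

2P: tangent at (21, 7): λ = (3·21² + 35)/(2·7) ≡ 16/14. 14⁻¹ ≡ 48 (mod 61), so λ ≡ 16·48 ≡ 36.
  x = λ² - 21 - 21 = 1296 - 42 ≡ 34; y = λ·(21 - 34) - 7 ≡ 13. → (34, 13)
3P: (34, 13) + (21, 7). λ = (7 - 13)/(21 - 34) ≡ 55/48 mod 61. 48⁻¹ ≡ 14 (mod 61), so λ ≡ 38.
  x = λ² - 34 - 21 = 1444 - 55 ≡ 47; y = λ·(34 - 47) - 13 ≡ 42. → (47, 42)
4P: (47, 42) + (21, 7). λ = (7 - 42)/(21 - 47) ≡ 26/35 mod 61. 35⁻¹ ≡ 7 (mod 61), so λ ≡ 60.
  x = λ² - 47 - 21 = 3600 - 68 ≡ 55; y = λ·(47 - 55) - 42 ≡ 27. → (55, 27)
5P: (55, 27) + (21, 7). λ = (7 - 27)/(21 - 55) ≡ 41/27 mod 61. 27⁻¹ ≡ 52 (mod 61) since 27·52 = 1404 ≡ 1, so λ ≡ 58.
  x = λ² - 55 - 21 = 3364 - 76 ≡ 55; y = λ·(55 - 55) - 27 ≡ 34. → (55, 34)
6P: (55, 34) + (21, 7). λ = (7 - 34)/(21 - 55) ≡ 34/27 mod 61. 27⁻¹ ≡ 52 (mod 61) since 27·52 = 1404 ≡ 1, so λ ≡ 60.
  x = λ² - 55 - 21 = 3600 - 76 ≡ 47; y = λ·(55 - 47) - 34 ≡ 19. → (47, 19)
7P: (47, 19) + (21, 7). λ = (7 - 19)/(21 - 47) ≡ 49/35 mod 61. 35⁻¹ ≡ 7 (mod 61) since 35·7 = 245 ≡ 1, so λ ≡ 38.
  x = λ² - 47 - 21 = 1444 - 68 ≡ 34; y = λ·(47 - 34) - 19 ≡ 48. → (34, 48)
8P: (34, 48) + (21, 7). λ = (7 - 48)/(21 - 34) ≡ 20/48 mod 61. 48⁻¹ ≡ 14 (mod 61), so λ ≡ 36.
  x = λ² - 34 - 21 = 1296 - 55 ≡ 21; y = λ·(34 - 21) - 48 ≡ 54. → (21, 54)
9P: (21, 54) + (21, 7): same x and y₁ ≡ -y₂, so the sum is O.
9P = O, so the order is 9.

9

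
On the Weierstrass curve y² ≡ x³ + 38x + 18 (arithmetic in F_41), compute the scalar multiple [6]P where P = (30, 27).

O

Repeated addition: build up to 6P.
2P: tangent at (30, 27): λ = (3·30² + 38)/(2·27) ≡ 32/13. 13⁻¹ ≡ 19 (mod 41) since 13·19 = 247 ≡ 1, so λ ≡ 32·19 ≡ 34.
  x = λ² - 30 - 30 = 1156 - 60 ≡ 30; y = λ·(30 - 30) - 27 ≡ 14. → (30, 14)
3P: (30, 14) + (30, 27): same x and y₁ ≡ -y₂, so the sum is O.
4P: O + (30, 27) = (30, 27) (identity).
5P: tangent at (30, 27): λ = (3·30² + 38)/(2·27) ≡ 32/13. 13⁻¹ ≡ 19 (mod 41) since 13·19 = 247 ≡ 1, so λ ≡ 32·19 ≡ 34.
  x = λ² - 30 - 30 = 1156 - 60 ≡ 30; y = λ·(30 - 30) - 27 ≡ 14. → (30, 14)
6P: (30, 14) + (30, 27): same x and y₁ ≡ -y₂, so the sum is O.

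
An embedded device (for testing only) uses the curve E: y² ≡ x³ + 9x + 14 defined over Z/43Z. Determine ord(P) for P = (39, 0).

2

2P: (39, 0) + (39, 0): same x and y₁ ≡ -y₂, so the sum is O.
2P = O, so the order is 2.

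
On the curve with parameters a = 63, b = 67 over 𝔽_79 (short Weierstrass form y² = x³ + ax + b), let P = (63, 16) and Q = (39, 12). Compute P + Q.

(67, 36)

(63, 16) + (39, 12). λ = (12 - 16)/(39 - 63) ≡ 75/55 mod 79. 55⁻¹ ≡ 23 (mod 79) since 55·23 = 1265 ≡ 1, so λ ≡ 66.
  x = λ² - 63 - 39 = 4356 - 102 ≡ 67; y = λ·(63 - 67) - 16 ≡ 36. → (67, 36)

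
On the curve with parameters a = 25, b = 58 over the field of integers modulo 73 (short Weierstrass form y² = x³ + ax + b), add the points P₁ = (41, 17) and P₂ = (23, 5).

(41, 17) + (23, 5). λ = (5 - 17)/(23 - 41) ≡ 61/55 mod 73. 55⁻¹ ≡ 4 (mod 73) since 55·4 = 220 ≡ 1, so λ ≡ 25.
  x = λ² - 41 - 23 = 625 - 64 ≡ 50; y = λ·(41 - 50) - 17 ≡ 50. → (50, 50)

(50, 50)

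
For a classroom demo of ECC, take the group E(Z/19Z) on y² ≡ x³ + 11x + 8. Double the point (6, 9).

(13, 7)

tangent at (6, 9): λ = (3·6² + 11)/(2·9) ≡ 5/18. 18⁻¹ ≡ 18 (mod 19) since 18·18 = 324 ≡ 1, so λ ≡ 5·18 ≡ 14.
  x = λ² - 6 - 6 = 196 - 12 ≡ 13; y = λ·(6 - 13) - 9 ≡ 7. → (13, 7)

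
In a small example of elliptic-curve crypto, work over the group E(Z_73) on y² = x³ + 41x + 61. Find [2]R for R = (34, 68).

tangent at (34, 68): λ = (3·34² + 41)/(2·68) ≡ 5/63. 63⁻¹ ≡ 51 (mod 73), so λ ≡ 5·51 ≡ 36.
  x = λ² - 34 - 34 = 1296 - 68 ≡ 60; y = λ·(34 - 60) - 68 ≡ 18. → (60, 18)

(60, 18)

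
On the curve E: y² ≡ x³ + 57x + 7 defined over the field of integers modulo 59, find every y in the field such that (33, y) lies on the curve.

x³ + 57x + 7 = 37825 ≡ 6 (mod 59).
6 is a non-residue mod 59; no y exists.

none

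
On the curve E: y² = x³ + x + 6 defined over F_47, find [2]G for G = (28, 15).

(46, 2)

tangent at (28, 15): λ = (3·28² + 1)/(2·15) ≡ 3/30. 30⁻¹ ≡ 11 (mod 47), so λ ≡ 3·11 ≡ 33.
  x = λ² - 28 - 28 = 1089 - 56 ≡ 46; y = λ·(28 - 46) - 15 ≡ 2. → (46, 2)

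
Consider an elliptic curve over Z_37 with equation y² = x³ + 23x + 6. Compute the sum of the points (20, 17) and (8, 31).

(20, 17) + (8, 31). λ = (31 - 17)/(8 - 20) ≡ 14/25 mod 37. 25⁻¹ ≡ 3 (mod 37) since 25·3 = 75 ≡ 1, so λ ≡ 5.
  x = λ² - 20 - 8 = 25 - 28 ≡ 34; y = λ·(20 - 34) - 17 ≡ 24. → (34, 24)

(34, 24)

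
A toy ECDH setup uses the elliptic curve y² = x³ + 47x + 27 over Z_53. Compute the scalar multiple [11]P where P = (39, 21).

Repeated addition: build up to 11P.
2P: tangent at (39, 21): λ = (3·39² + 47)/(2·21) ≡ 52/42. 42⁻¹ ≡ 24 (mod 53), so λ ≡ 52·24 ≡ 29.
  x = λ² - 39 - 39 = 841 - 78 ≡ 21; y = λ·(39 - 21) - 21 ≡ 24. → (21, 24)
3P: (21, 24) + (39, 21). λ = (21 - 24)/(39 - 21) ≡ 50/18 mod 53. 18⁻¹ ≡ 3 (mod 53), so λ ≡ 44.
  x = λ² - 21 - 39 = 1936 - 60 ≡ 21; y = λ·(21 - 21) - 24 ≡ 29. → (21, 29)
4P: (21, 29) + (39, 21). λ = (21 - 29)/(39 - 21) ≡ 45/18 mod 53. 18⁻¹ ≡ 3 (mod 53) since 18·3 = 54 ≡ 1, so λ ≡ 29.
  x = λ² - 21 - 39 = 841 - 60 ≡ 39; y = λ·(21 - 39) - 29 ≡ 32. → (39, 32)
5P: (39, 32) + (39, 21): same x and y₁ ≡ -y₂, so the sum is the point at infinity.
6P: the point at infinity + (39, 21) = (39, 21) (identity).
7P: tangent at (39, 21): λ = (3·39² + 47)/(2·21) ≡ 52/42. 42⁻¹ ≡ 24 (mod 53) since 42·24 = 1008 ≡ 1, so λ ≡ 52·24 ≡ 29.
  x = λ² - 39 - 39 = 841 - 78 ≡ 21; y = λ·(39 - 21) - 21 ≡ 24. → (21, 24)
8P: (21, 24) + (39, 21). λ = (21 - 24)/(39 - 21) ≡ 50/18 mod 53. 18⁻¹ ≡ 3 (mod 53) since 18·3 = 54 ≡ 1, so λ ≡ 44.
  x = λ² - 21 - 39 = 1936 - 60 ≡ 21; y = λ·(21 - 21) - 24 ≡ 29. → (21, 29)
9P: (21, 29) + (39, 21). λ = (21 - 29)/(39 - 21) ≡ 45/18 mod 53. 18⁻¹ ≡ 3 (mod 53) since 18·3 = 54 ≡ 1, so λ ≡ 29.
  x = λ² - 21 - 39 = 841 - 60 ≡ 39; y = λ·(21 - 39) - 29 ≡ 32. → (39, 32)
10P: (39, 32) + (39, 21): same x and y₁ ≡ -y₂, so the sum is the point at infinity.
11P: the point at infinity + (39, 21) = (39, 21) (identity).

(39, 21)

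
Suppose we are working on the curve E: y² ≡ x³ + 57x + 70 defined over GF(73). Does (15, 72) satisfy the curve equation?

y² = 72² ≡ 1; x³ + 57x + 70 = 4300 ≡ 66 (mod 73). 1 ≠ 66.

no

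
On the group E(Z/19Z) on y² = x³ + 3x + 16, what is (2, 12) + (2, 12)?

tangent at (2, 12): λ = (3·2² + 3)/(2·12) ≡ 15/5. 5⁻¹ ≡ 4 (mod 19), so λ ≡ 15·4 ≡ 3.
  x = λ² - 2 - 2 = 9 - 4 ≡ 5; y = λ·(2 - 5) - 12 ≡ 17. → (5, 17)

(5, 17)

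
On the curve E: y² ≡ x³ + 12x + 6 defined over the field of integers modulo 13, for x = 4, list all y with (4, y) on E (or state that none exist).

1, 12

x³ + 12x + 6 = 118 ≡ 1 (mod 13).
Square roots of 1 mod 13: 1 and 12 (since 1² = 1 ≡ 1).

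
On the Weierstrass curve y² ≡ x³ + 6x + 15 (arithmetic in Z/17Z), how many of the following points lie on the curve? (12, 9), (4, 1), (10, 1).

2

(12, 9): 9² ≡ 13, rhs ≡ 13 → on.
(4, 1): 1² ≡ 1, rhs ≡ 1 → on.
(10, 1): 1² ≡ 1, rhs ≡ 4 → off.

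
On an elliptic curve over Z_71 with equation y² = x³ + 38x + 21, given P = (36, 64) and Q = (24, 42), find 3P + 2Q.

(18, 54)

First 3P:
Repeated addition: build up to 3P.
2P: tangent at (36, 64): λ = (3·36² + 38)/(2·64) ≡ 21/57. 57⁻¹ ≡ 5 (mod 71), so λ ≡ 21·5 ≡ 34.
  x = λ² - 36 - 36 = 1156 - 72 ≡ 19; y = λ·(36 - 19) - 64 ≡ 17. → (19, 17)
3P: (19, 17) + (36, 64). λ = (64 - 17)/(36 - 19) ≡ 47/17 mod 71. 17⁻¹ ≡ 46 (mod 71) since 17·46 = 782 ≡ 1, so λ ≡ 32.
  x = λ² - 19 - 36 = 1024 - 55 ≡ 46; y = λ·(19 - 46) - 17 ≡ 42. → (46, 42)
3P = (46, 42).
Next 2Q:
Repeated addition: build up to 2Q.
2Q: tangent at (24, 42): λ = (3·24² + 38)/(2·42) ≡ 62/13. 13⁻¹ ≡ 11 (mod 71) since 13·11 = 143 ≡ 1, so λ ≡ 62·11 ≡ 43.
  x = λ² - 24 - 24 = 1849 - 48 ≡ 26; y = λ·(24 - 26) - 42 ≡ 14. → (26, 14)
2Q = (26, 14).
Finally 3P + 2Q:
(46, 42) + (26, 14). λ = (14 - 42)/(26 - 46) ≡ 43/51 mod 71. 51⁻¹ ≡ 39 (mod 71), so λ ≡ 44.
  x = λ² - 46 - 26 = 1936 - 72 ≡ 18; y = λ·(46 - 18) - 42 ≡ 54. → (18, 54)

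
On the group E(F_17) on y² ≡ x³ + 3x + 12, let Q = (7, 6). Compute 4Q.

Double-and-add on 4 = (100)₂. Start with Q = (7, 6) for the leading 1-bit.
double: tangent at (7, 6): λ = (3·7² + 3)/(2·6) ≡ 14/12. 12⁻¹ ≡ 10 (mod 17), so λ ≡ 14·10 ≡ 4.
  x = λ² - 7 - 7 = 16 - 14 ≡ 2; y = λ·(7 - 2) - 6 ≡ 14. → (2, 14)
double: tangent at (2, 14): λ = (3·2² + 3)/(2·14) ≡ 15/11. 11⁻¹ ≡ 14 (mod 17), so λ ≡ 15·14 ≡ 6.
  x = λ² - 2 - 2 = 36 - 4 ≡ 15; y = λ·(2 - 15) - 14 ≡ 10. → (15, 10)

(15, 10)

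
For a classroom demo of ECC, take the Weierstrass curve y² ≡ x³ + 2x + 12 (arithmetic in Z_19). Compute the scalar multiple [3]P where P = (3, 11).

O

Repeated addition: build up to 3P.
2P: tangent at (3, 11): λ = (3·3² + 2)/(2·11) ≡ 10/3. 3⁻¹ ≡ 13 (mod 19) since 3·13 = 39 ≡ 1, so λ ≡ 10·13 ≡ 16.
  x = λ² - 3 - 3 = 256 - 6 ≡ 3; y = λ·(3 - 3) - 11 ≡ 8. → (3, 8)
3P: (3, 8) + (3, 11): same x and y₁ ≡ -y₂, so the sum is 𝒪.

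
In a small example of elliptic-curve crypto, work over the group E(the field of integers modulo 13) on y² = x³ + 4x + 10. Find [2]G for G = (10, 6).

tangent at (10, 6): λ = (3·10² + 4)/(2·6) ≡ 5/12. 12⁻¹ ≡ 12 (mod 13) since 12·12 = 144 ≡ 1, so λ ≡ 5·12 ≡ 8.
  x = λ² - 10 - 10 = 64 - 20 ≡ 5; y = λ·(10 - 5) - 6 ≡ 8. → (5, 8)

(5, 8)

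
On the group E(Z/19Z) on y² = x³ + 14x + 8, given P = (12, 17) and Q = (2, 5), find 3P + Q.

(6, 2)

First 3P:
Repeated addition: build up to 3P.
2P: tangent at (12, 17): λ = (3·12² + 14)/(2·17) ≡ 9/15. 15⁻¹ ≡ 14 (mod 19), so λ ≡ 9·14 ≡ 12.
  x = λ² - 12 - 12 = 144 - 24 ≡ 6; y = λ·(12 - 6) - 17 ≡ 17. → (6, 17)
3P: (6, 17) + (12, 17). λ = (17 - 17)/(12 - 6) ≡ 0/6 mod 19. 6⁻¹ ≡ 16 (mod 19), so λ ≡ 0.
  x = λ² - 6 - 12 = 0 - 18 ≡ 1; y = λ·(6 - 1) - 17 ≡ 2. → (1, 2)
3P = (1, 2).
Finally 3P + Q:
(1, 2) + (2, 5). λ = (5 - 2)/(2 - 1) ≡ 3/1 mod 19. 1⁻¹ ≡ 1 (mod 19) since 1·1 = 1 ≡ 1, so λ ≡ 3.
  x = λ² - 1 - 2 = 9 - 3 ≡ 6; y = λ·(1 - 6) - 2 ≡ 2. → (6, 2)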